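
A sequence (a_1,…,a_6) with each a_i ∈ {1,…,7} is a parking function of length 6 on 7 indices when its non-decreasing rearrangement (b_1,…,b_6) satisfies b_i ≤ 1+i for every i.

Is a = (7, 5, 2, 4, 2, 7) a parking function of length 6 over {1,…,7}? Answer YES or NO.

Rearranged: b = (2, 2, 4, 5, 7, 7).
  b_1=2 ≤ 2
  b_2=2 ≤ 3
  b_3=4 ≤ 4
  b_4=5 ≤ 5
  b_5=7 > 6
  fails at i=5 ⇒ NO

NO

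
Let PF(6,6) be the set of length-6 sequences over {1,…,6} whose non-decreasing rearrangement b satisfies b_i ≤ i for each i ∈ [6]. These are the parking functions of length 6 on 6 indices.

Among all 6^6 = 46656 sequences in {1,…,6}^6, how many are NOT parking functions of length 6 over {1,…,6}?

29849

|PF(6,6)| = 1·7^5 = 1×16807 = 16807 [KW]
One tuple (1,6,2,5,6,6) → sorted (1,2,5,6,6,6): b_3=5>3, not a PF.
6^6 − 16807 = 46656 − 16807 = 29849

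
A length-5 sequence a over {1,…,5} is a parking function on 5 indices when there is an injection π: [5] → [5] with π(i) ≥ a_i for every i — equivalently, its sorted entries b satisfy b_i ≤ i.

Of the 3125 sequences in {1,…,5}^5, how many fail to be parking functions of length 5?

Count = (5+1−5)·(5+1)^{5−1} = 1×1296 = 1296
E.g. (1,3,5,5,5) → sorted (1,3,5,5,5): b_2=3>2, not a PF.
So 3125 − 1296 = 1829 fail.

1829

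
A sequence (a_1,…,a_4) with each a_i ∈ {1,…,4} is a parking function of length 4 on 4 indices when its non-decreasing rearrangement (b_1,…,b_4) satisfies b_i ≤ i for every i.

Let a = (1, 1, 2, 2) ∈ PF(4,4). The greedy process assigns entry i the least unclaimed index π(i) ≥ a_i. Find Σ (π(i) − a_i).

Σπ = 10 ({1..4} each once); Σa = 1+1+2+2 = 6; disp = 10−6 = 4.

4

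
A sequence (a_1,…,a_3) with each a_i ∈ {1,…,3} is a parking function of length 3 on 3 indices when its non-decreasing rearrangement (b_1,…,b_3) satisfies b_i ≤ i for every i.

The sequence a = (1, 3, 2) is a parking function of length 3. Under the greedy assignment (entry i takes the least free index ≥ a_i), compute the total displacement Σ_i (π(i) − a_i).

0

Σπ(i) = 1+…+3 = 6; Σa = 1+3+2 = 6; disp = 6−6 = 0.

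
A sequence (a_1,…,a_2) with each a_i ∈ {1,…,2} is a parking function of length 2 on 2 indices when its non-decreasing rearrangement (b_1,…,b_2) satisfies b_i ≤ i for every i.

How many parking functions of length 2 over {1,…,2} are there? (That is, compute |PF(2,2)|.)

3

Count = 1·3^1 = 1·3 = 3 [KW]
Example (1,2) → sorted (1,2): b_i ≤ i ∀i, a PF.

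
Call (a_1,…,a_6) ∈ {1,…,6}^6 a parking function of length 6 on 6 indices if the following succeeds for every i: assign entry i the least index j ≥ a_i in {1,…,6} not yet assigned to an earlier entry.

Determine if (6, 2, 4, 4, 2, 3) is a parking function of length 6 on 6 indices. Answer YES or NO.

NO

Rearranged: b = (2, 2, 3, 4, 4, 6).
  b_1=2 > 1
  fails at i=1 ⇒ NO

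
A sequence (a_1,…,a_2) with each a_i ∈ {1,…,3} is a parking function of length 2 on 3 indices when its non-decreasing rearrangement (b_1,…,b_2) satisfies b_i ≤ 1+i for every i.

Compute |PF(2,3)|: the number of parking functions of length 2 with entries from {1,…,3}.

Count = 2·4^1 = 2 · 4 = 8 (Konheim–Weiss)
One tuple (1,2) → sorted (1,2): b_i ≤ 1+i ∀i, a PF.

8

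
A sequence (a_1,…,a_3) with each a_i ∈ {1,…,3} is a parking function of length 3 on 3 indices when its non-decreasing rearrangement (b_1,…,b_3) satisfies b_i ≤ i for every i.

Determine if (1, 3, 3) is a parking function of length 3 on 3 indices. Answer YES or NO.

NO

Order a: b = (1, 3, 3).
  b_1=1 ≤ 1
  b_2=3 > 2
  fails at i=2 ⇒ NO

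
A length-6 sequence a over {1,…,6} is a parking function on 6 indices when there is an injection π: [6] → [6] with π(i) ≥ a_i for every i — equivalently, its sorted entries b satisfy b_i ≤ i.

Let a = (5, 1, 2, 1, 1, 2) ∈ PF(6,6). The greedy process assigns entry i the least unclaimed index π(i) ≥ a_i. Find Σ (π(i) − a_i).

9

Σπ = 21 ({1..6} each once); Σa = 5+1+2+1+1+2 = 12; disp = 21−12 = 9.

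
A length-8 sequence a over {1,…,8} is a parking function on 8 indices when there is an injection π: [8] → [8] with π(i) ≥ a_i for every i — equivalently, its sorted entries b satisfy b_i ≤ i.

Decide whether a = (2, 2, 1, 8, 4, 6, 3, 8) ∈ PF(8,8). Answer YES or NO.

Order a: b = (1, 2, 2, 3, 4, 6, 8, 8).
  b_1=1 ≤ 1
  b_2=2 ≤ 2
  b_3=2 ≤ 3
  b_4=3 ≤ 4
  b_5=4 ≤ 5
  b_6=6 ≤ 6
  b_7=8 > 7
  fails at i=7 ⇒ NO

NO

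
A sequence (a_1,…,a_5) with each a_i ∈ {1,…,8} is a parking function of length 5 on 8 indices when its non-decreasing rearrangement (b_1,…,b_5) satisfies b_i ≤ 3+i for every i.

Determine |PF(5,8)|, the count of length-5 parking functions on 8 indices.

26244

|PF(5,8)| = (8−5+1)·(8+1)^(5−1) = 4·6561 = 26244
One tuple (1,7,3,5,4) → sorted (1,3,4,5,7): b_i ≤ 3+i ∀i, a PF.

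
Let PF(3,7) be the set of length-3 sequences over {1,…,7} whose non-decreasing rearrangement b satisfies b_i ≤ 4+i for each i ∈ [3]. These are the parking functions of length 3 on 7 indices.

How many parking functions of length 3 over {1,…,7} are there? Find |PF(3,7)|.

Count = (8−3)·8^(3−1) = 5×64 = 320 (Pollak)
E.g. (6,1,1) → sorted (1,1,6): b_i ≤ 4+i ∀i, a PF.

320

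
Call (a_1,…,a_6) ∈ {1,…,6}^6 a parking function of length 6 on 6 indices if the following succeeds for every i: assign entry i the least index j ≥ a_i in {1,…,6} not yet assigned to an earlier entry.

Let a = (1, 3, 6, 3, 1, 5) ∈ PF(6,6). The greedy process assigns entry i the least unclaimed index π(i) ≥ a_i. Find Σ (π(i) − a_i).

2

Σπ = 21 ({1..6} each once); Σa = 1+3+6+3+1+5 = 19; disp = 21−19 = 2.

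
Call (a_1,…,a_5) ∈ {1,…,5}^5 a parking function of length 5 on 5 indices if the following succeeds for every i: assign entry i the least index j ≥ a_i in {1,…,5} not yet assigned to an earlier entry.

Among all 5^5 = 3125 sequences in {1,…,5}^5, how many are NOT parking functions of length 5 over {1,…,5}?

Count = (5−5+1)·(5+1)^(5−1) = 1 · 1296 = 1296 (Konheim–Weiss)
One tuple (4,5,3,5,5) → sorted (3,4,5,5,5): b_1=3>1, not a PF.
Total 3125; non-PF = 3125−1296 = 1829

1829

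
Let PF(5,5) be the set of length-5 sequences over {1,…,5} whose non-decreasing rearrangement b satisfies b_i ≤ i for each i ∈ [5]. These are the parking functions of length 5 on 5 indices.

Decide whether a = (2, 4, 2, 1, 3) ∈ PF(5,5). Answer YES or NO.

YES

Order a: b = (1, 2, 2, 3, 4).
  b_1=1 ≤ 1
  b_2=2 ≤ 2
  b_3=2 ≤ 3
  b_4=3 ≤ 4
  b_5=4 ≤ 5
All bounds hold ⇒ YES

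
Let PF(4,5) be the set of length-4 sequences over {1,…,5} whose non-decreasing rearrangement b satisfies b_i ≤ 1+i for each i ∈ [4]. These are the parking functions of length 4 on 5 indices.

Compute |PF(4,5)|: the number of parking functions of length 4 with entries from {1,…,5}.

|PF(4,5)| = (5+1−4)·(5+1)^{4−1} = 2×216 = 432 (Pollak)
One tuple (2,5,3,1) → sorted (1,2,3,5): b_i ≤ 1+i ∀i, a PF.

432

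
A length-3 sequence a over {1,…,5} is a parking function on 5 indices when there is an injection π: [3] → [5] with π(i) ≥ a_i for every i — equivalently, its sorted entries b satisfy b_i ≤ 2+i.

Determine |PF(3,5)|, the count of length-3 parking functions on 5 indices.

|PF| = (5−3+1)·(5+1)^(3−1) = 3×36 = 108
Example (5,2,1) → sorted (1,2,5): b_i ≤ 2+i ∀i, a PF.

108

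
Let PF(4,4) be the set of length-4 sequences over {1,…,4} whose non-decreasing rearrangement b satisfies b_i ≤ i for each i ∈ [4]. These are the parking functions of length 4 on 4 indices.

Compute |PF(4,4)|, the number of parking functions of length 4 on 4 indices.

|PF(4,4)| = (4+1−4)·(4+1)^{4−1} = 1 · 125 = 125 (Konheim–Weiss)
E.g. (2,2,1,1) → sorted (1,1,2,2): b_i ≤ i ∀i, a PF.

125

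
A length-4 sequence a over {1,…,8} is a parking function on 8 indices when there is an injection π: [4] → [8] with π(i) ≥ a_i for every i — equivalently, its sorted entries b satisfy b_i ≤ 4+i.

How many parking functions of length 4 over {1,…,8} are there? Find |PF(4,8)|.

#PF = (8+1−4)·(8+1)^{4−1} = 5 · 729 = 3645 (Pollak)
Check (8,5,6,3) → sorted (3,5,6,8): b_i ≤ 4+i ∀i, a PF.

3645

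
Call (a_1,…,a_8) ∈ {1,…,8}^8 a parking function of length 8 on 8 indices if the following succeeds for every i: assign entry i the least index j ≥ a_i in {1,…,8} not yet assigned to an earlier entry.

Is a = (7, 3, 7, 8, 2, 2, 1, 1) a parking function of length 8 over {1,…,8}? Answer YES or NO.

Sorted: b = (1, 1, 2, 2, 3, 7, 7, 8).
  b_1=1 ≤ 1
  b_2=1 ≤ 2
  b_3=2 ≤ 3
  b_4=2 ≤ 4
  b_5=3 ≤ 5
  b_6=7 > 6
  fails at i=6 ⇒ NO

NO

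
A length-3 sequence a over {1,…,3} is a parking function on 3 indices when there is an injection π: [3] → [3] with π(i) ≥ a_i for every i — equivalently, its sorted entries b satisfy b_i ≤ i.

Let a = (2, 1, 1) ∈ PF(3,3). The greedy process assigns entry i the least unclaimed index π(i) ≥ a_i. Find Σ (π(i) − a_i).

2

Σπ(i) = 1+…+3 = 6; Σa = 2+1+1 = 4; disp = 6−4 = 2.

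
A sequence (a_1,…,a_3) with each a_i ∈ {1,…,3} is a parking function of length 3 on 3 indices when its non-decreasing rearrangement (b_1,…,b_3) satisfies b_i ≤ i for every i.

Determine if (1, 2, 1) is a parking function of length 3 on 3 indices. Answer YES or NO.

Sorted: b = (1, 1, 2).
  b_1=1 ≤ 1
  b_2=1 ≤ 2
  b_3=2 ≤ 3
All bounds hold ⇒ YES

YES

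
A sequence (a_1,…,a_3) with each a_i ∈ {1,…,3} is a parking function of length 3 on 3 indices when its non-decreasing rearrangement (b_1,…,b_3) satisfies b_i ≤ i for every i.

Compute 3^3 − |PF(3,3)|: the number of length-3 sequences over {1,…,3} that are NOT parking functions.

|PF| = (3−3+1)·(3+1)^(3−1) = 1 · 16 = 16
Example (2,3,3) → sorted (2,3,3): b_1=2>1, not a PF.
So 27 − 16 = 11 fail.

11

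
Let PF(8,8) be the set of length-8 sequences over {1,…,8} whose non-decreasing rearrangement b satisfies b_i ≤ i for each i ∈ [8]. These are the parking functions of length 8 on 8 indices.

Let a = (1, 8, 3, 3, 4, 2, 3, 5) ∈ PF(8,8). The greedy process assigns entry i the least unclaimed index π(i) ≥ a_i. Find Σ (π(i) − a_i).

7

Σπ(i) = 1+…+8 = 36; Σa = 1+8+3+3+4+2+3+5 = 29; disp = 36−29 = 7.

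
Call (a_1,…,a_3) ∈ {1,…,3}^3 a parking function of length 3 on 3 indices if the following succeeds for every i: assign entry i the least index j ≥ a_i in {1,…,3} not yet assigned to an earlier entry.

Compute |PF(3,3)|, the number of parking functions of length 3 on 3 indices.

16

Count = 1·4^2 = 1 · 16 = 16
Check (2,1,2) → sorted (1,2,2): b_i ≤ i ∀i, a PF.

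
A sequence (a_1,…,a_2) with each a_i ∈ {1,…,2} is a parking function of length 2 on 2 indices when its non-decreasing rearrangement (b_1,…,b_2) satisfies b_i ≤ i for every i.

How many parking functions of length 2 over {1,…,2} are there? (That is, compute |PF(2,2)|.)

3

|PF| = (2−2+1)·(2+1)^(2−1) = 1 · 3 = 3
Check (2,1) → sorted (1,2): b_i ≤ i ∀i, a PF.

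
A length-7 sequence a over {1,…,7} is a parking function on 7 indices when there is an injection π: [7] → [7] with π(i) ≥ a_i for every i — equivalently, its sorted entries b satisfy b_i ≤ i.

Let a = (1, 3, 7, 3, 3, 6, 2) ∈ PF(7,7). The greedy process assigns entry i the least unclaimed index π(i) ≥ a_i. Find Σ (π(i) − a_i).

Σπ = 7·8/2 = 28 (π permutes [7]); Σa = 1+3+7+3+3+6+2 = 25; disp = 28−25 = 3.

3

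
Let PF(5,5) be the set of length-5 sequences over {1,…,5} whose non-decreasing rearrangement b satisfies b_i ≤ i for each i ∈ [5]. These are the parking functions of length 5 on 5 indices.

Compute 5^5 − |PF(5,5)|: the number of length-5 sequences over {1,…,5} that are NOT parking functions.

1829

Count = (5+1−5)·(5+1)^{5−1} = 1 · 1296 = 1296 (Konheim–Weiss)
One tuple (5,3,3,4,4) → sorted (3,3,4,4,5): b_1=3>1, not a PF.
Total 3125; non-PF = 3125−1296 = 1829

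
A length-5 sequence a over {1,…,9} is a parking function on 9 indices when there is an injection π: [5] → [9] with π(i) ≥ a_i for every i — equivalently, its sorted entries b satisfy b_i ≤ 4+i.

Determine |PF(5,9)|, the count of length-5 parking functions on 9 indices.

50000

Count = 5·10^4 = 5×10000 = 50000
Check (4,4,3,8,8) → sorted (3,4,4,8,8): b_i ≤ 4+i ∀i, a PF.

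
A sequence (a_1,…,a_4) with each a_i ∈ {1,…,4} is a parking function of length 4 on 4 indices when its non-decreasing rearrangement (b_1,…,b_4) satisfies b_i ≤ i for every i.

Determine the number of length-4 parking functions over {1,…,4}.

|PF(4,4)| = 1·5^3 = 1×125 = 125
Example (2,1,2,2) → sorted (1,2,2,2): b_i ≤ i ∀i, a PF.

125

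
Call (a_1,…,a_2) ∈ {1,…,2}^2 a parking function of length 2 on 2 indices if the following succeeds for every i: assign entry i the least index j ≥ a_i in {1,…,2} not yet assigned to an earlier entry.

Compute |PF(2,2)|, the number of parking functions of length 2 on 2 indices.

#PF = (2+1−2)·(2+1)^{2−1} = 1 · 3 = 3 (Konheim–Weiss)
E.g. (1,2) → sorted (1,2): b_i ≤ i ∀i, a PF.

3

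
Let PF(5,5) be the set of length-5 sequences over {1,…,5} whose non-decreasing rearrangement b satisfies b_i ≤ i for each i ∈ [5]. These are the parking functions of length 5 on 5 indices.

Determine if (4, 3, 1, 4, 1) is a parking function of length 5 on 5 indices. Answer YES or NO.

YES

Sorted: b = (1, 1, 3, 4, 4).
  b_1=1 ≤ 1
  b_2=1 ≤ 2
  b_3=3 ≤ 3
  b_4=4 ≤ 4
  b_5=4 ≤ 5
All bounds hold ⇒ YES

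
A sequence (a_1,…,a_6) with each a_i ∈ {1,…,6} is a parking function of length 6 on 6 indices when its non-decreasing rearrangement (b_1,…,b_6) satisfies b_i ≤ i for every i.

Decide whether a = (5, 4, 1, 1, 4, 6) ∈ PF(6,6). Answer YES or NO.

Rearranged: b = (1, 1, 4, 4, 5, 6).
  b_1=1 ≤ 1
  b_2=1 ≤ 2
  b_3=4 > 3
  fails at i=3 ⇒ NO

NO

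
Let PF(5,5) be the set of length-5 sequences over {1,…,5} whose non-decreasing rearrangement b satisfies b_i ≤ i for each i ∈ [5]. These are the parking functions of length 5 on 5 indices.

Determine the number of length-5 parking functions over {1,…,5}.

1296

|PF(5,5)| = 1·6^4 = 1·1296 = 1296
Check (1,1,2,3,1) → sorted (1,1,1,2,3): b_i ≤ i ∀i, a PF.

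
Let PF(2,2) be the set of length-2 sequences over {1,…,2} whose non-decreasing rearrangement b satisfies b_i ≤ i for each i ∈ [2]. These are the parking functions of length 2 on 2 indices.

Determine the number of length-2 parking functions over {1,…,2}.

#PF = (3−2)·3^(2−1) = 1×3 = 3 (Pollak)
One tuple (2,1) → sorted (1,2): b_i ≤ i ∀i, a PF.

3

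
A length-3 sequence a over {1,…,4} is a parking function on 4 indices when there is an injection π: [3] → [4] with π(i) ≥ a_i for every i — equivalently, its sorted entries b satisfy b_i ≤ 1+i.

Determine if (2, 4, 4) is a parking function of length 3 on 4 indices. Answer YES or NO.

NO

Order a: b = (2, 4, 4).
  b_1=2 ≤ 2
  b_2=4 > 3
  fails at i=2 ⇒ NO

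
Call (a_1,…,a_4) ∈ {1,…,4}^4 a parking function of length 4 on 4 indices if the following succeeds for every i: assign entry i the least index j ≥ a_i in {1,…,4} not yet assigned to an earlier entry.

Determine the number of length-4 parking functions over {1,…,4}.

125

Count = (4−4+1)·(4+1)^(4−1) = 1×125 = 125 [KW]
Example (1,2,4,1) → sorted (1,1,2,4): b_i ≤ i ∀i, a PF.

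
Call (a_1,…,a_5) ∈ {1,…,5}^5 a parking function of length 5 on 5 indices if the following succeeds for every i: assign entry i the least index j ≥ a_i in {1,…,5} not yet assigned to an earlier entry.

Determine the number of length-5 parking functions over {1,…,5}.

1296

Count = (5−5+1)·(5+1)^(5−1) = 1 · 1296 = 1296 (Pollak)
One tuple (1,3,4,2,5) → sorted (1,2,3,4,5): b_i ≤ i ∀i, a PF.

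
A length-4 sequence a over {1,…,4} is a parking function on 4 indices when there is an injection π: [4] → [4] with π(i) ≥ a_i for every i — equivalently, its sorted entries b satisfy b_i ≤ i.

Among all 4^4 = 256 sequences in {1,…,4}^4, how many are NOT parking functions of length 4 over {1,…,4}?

#PF = (4+1−4)·(4+1)^{4−1} = 1 · 125 = 125 (Konheim–Weiss)
Check (3,4,3,2) → sorted (2,3,3,4): b_1=2>1, not a PF.
4^4 − 125 = 256 − 125 = 131

131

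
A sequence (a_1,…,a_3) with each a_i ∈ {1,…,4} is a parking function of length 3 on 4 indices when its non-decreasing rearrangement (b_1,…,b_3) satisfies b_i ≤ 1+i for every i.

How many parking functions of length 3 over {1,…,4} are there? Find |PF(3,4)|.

50

|PF| = (4−3+1)·(4+1)^(3−1) = 2·25 = 50 [KW]
One tuple (1,2,1) → sorted (1,1,2): b_i ≤ 1+i ∀i, a PF.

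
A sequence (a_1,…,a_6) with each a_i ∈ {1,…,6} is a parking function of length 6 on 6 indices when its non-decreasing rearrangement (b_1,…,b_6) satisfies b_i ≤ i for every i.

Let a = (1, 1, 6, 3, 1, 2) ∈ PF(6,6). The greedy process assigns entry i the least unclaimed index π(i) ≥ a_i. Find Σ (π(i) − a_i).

Σπ(i) = 1+…+6 = 21; Σa = 1+1+6+3+1+2 = 14; disp = 21−14 = 7.

7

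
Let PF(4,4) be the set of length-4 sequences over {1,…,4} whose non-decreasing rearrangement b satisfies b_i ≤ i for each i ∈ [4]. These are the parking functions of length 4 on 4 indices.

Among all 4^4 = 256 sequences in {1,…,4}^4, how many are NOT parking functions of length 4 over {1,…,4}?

#PF = (4−4+1)·(4+1)^(4−1) = 1×125 = 125 [KW]
Check (4,4,4,4) → sorted (4,4,4,4): b_1=4>1, not a PF.
4^4 − 125 = 256 − 125 = 131

131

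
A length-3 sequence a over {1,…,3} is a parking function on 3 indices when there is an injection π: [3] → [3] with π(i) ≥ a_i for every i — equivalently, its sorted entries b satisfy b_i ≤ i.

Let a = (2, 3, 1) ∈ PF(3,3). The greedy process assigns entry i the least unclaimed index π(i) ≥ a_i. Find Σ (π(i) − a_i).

Σπ(i) = 1+…+3 = 6; Σa = 2+3+1 = 6; disp = 6−6 = 0.

0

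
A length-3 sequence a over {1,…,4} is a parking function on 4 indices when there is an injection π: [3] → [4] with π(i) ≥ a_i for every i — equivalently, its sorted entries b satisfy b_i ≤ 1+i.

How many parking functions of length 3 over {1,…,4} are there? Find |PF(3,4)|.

50

|PF(3,4)| = (5−3)·5^(3−1) = 2·25 = 50 (Pollak)
Example (1,4,3) → sorted (1,3,4): b_i ≤ 1+i ∀i, a PF.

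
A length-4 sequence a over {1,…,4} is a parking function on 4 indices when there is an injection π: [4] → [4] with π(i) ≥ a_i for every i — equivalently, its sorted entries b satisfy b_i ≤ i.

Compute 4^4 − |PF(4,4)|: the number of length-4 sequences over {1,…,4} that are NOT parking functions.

131

#PF = (5−4)·5^(4−1) = 1×125 = 125
Example (1,4,4,1) → sorted (1,1,4,4): b_3=4>3, not a PF.
So 256 − 125 = 131 fail.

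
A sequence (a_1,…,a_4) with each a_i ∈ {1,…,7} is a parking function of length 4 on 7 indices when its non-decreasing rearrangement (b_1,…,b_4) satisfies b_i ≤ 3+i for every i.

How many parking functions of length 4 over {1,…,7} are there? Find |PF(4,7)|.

2048

Count = (7−4+1)·(7+1)^(4−1) = 4 · 512 = 2048 [KW]
E.g. (6,3,6,4) → sorted (3,4,6,6): b_i ≤ 3+i ∀i, a PF.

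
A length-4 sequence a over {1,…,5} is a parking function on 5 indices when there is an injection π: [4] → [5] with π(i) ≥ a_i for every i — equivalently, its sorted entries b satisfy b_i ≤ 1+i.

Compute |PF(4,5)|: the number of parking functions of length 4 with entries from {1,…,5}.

432

#PF = (5−4+1)·(5+1)^(4−1) = 2×216 = 432 [KW]
Example (3,1,2,1) → sorted (1,1,2,3): b_i ≤ 1+i ∀i, a PF.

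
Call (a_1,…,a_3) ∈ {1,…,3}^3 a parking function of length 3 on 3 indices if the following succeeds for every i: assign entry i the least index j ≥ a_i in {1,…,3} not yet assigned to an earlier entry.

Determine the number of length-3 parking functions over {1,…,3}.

16

|PF(3,3)| = 1·4^2 = 1×16 = 16 [KW]
One tuple (3,1,1) → sorted (1,1,3): b_i ≤ i ∀i, a PF.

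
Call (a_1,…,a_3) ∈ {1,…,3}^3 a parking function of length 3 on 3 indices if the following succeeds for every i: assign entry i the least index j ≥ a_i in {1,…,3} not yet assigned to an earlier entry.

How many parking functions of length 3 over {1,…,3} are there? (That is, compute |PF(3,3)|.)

16

|PF(3,3)| = (4−3)·4^(3−1) = 1×16 = 16 [KW]
Example (1,3,1) → sorted (1,1,3): b_i ≤ i ∀i, a PF.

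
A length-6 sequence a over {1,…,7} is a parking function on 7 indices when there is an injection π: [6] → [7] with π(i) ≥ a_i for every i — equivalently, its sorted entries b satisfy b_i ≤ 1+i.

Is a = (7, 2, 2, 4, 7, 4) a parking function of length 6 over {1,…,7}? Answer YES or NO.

Order a: b = (2, 2, 4, 4, 7, 7).
  b_1=2 ≤ 2
  b_2=2 ≤ 3
  b_3=4 ≤ 4
  b_4=4 ≤ 5
  b_5=7 > 6
  fails at i=5 ⇒ NO

NO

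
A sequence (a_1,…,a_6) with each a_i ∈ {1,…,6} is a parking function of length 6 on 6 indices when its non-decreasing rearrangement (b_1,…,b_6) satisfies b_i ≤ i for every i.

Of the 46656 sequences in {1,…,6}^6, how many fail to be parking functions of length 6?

29849

|PF(6,6)| = (7−6)·7^(6−1) = 1·16807 = 16807 (Pollak)
E.g. (6,5,1,6,5,4) → sorted (1,4,5,5,6,6): b_2=4>2, not a PF.
Total 46656; non-PF = 46656−16807 = 29849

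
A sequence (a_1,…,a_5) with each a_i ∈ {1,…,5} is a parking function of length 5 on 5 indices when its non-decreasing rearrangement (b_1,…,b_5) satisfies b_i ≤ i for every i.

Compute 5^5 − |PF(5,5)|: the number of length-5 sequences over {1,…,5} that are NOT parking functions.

|PF(5,5)| = (5+1−5)·(5+1)^{5−1} = 1·1296 = 1296 (Konheim–Weiss)
E.g. (3,5,3,4,3) → sorted (3,3,3,4,5): b_1=3>1, not a PF.
Total 3125; non-PF = 3125−1296 = 1829

1829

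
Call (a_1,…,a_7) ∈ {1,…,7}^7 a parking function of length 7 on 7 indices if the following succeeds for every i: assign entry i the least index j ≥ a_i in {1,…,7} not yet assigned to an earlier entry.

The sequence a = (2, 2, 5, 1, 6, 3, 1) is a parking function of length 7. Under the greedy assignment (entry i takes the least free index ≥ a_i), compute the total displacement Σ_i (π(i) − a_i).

8

Σπ(i) = 1+…+7 = 28; Σa = 2+2+5+1+6+3+1 = 20; disp = 28−20 = 8.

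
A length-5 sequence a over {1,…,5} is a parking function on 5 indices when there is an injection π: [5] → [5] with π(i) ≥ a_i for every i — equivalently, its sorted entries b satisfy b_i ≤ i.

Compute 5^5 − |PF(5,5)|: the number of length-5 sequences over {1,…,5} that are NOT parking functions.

1829

#PF = (5−5+1)·(5+1)^(5−1) = 1·1296 = 1296
Check (5,5,2,5,2) → sorted (2,2,5,5,5): b_1=2>1, not a PF.
5^5 − 1296 = 3125 − 1296 = 1829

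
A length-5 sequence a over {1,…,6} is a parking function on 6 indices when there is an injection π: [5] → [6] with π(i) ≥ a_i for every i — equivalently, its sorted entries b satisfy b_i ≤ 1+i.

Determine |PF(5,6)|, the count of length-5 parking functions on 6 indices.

4802

#PF = (6−5+1)·(6+1)^(5−1) = 2 · 2401 = 4802
Check (3,2,5,3,6) → sorted (2,3,3,5,6): b_i ≤ 1+i ∀i, a PF.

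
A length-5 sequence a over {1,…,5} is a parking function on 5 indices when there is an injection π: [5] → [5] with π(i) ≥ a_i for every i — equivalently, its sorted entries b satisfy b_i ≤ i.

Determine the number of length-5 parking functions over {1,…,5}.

1296

#PF = (6−5)·6^(5−1) = 1·1296 = 1296 [KW]
Check (2,2,1,4,4) → sorted (1,2,2,4,4): b_i ≤ i ∀i, a PF.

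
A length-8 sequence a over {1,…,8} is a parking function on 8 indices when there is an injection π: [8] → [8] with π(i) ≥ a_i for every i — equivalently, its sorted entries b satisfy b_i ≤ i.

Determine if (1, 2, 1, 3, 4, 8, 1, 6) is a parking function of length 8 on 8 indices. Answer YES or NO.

YES

Sorted: b = (1, 1, 1, 2, 3, 4, 6, 8).
  b_1=1 ≤ 1
  b_2=1 ≤ 2
  b_3=1 ≤ 3
  b_4=2 ≤ 4
  b_5=3 ≤ 5
  b_6=4 ≤ 6
  b_7=6 ≤ 7
  b_8=8 ≤ 8
All bounds hold ⇒ YES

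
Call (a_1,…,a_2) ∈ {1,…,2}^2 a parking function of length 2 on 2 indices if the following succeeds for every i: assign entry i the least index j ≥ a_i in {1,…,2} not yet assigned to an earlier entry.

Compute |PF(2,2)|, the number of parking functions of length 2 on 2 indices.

#PF = 1·3^1 = 1×3 = 3 (Pollak)
One tuple (1,1) → sorted (1,1): b_i ≤ i ∀i, a PF.

3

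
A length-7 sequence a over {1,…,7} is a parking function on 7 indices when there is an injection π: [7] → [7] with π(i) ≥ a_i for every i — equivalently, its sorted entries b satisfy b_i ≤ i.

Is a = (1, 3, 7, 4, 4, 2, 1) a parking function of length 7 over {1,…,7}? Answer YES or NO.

YES

Rearranged: b = (1, 1, 2, 3, 4, 4, 7).
  b_1=1 ≤ 1
  b_2=1 ≤ 2
  b_3=2 ≤ 3
  b_4=3 ≤ 4
  b_5=4 ≤ 5
  b_6=4 ≤ 6
  b_7=7 ≤ 7
All bounds hold ⇒ YES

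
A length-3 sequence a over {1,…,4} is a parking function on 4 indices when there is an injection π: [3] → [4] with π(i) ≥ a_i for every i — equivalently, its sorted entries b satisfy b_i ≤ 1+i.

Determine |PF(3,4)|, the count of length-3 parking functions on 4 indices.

50

|PF(3,4)| = (4+1−3)·(4+1)^{3−1} = 2×25 = 50 [KW]
One tuple (1,3,1) → sorted (1,1,3): b_i ≤ 1+i ∀i, a PF.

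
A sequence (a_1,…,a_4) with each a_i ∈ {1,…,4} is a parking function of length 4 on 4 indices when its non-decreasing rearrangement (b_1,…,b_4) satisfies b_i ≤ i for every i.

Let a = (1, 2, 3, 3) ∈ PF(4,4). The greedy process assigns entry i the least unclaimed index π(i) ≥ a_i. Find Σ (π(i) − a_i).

Σπ = 4·5/2 = 10 (π permutes [4]); Σa = 1+2+3+3 = 9; disp = 10−9 = 1.

1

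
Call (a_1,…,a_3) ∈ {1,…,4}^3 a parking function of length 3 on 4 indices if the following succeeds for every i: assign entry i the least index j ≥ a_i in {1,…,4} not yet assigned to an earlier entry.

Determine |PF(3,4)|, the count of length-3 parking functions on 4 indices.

50

#PF = (4−3+1)·(4+1)^(3−1) = 2 · 25 = 50 (Pollak)
E.g. (3,2,4) → sorted (2,3,4): b_i ≤ 1+i ∀i, a PF.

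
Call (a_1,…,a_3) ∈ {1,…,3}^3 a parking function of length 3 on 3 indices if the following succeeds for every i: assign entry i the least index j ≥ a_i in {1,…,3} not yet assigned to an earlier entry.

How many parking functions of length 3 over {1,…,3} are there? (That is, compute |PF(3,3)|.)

|PF(3,3)| = (3+1−3)·(3+1)^{3−1} = 1×16 = 16
One tuple (2,2,1) → sorted (1,2,2): b_i ≤ i ∀i, a PF.

16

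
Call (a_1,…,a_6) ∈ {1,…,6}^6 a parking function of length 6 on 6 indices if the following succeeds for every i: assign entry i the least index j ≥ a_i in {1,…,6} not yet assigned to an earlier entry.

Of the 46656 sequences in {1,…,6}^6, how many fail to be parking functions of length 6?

29849

|PF(6,6)| = (7−6)·7^(6−1) = 1·16807 = 16807
One tuple (6,5,4,6,2,6) → sorted (2,4,5,6,6,6): b_1=2>1, not a PF.
6^6 − 16807 = 46656 − 16807 = 29849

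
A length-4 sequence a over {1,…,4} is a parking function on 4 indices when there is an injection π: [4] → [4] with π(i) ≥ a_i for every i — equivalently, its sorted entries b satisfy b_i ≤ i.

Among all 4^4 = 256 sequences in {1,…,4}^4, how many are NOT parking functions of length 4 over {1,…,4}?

#PF = (4+1−4)·(4+1)^{4−1} = 1×125 = 125 [KW]
One tuple (4,4,1,1) → sorted (1,1,4,4): b_3=4>3, not a PF.
4^4 − 125 = 256 − 125 = 131

131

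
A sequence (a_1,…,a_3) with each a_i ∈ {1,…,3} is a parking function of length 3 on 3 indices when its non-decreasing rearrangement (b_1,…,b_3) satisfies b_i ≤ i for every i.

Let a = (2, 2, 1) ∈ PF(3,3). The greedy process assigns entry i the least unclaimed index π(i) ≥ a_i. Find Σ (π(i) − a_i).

1

Σπ(i) = 1+…+3 = 6; Σa = 2+2+1 = 5; disp = 6−5 = 1.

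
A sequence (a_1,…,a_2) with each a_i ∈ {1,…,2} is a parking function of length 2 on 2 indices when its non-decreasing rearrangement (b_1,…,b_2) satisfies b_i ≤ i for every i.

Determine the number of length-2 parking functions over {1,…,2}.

|PF(2,2)| = (3−2)·3^(2−1) = 1·3 = 3 (Pollak)
E.g. (2,1) → sorted (1,2): b_i ≤ i ∀i, a PF.

3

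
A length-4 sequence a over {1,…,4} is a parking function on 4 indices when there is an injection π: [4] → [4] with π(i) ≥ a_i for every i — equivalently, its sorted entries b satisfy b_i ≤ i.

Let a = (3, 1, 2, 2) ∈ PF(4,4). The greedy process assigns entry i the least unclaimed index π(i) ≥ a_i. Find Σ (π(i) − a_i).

Σπ = 4·5/2 = 10 (π permutes [4]); Σa = 3+1+2+2 = 8; disp = 10−8 = 2.

2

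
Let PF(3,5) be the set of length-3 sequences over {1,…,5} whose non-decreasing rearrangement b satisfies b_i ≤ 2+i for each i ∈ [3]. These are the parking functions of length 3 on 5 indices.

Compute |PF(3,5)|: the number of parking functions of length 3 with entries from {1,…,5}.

|PF| = (5−3+1)·(5+1)^(3−1) = 3 · 36 = 108 (Pollak)
Check (2,2,2) → sorted (2,2,2): b_i ≤ 2+i ∀i, a PF.

108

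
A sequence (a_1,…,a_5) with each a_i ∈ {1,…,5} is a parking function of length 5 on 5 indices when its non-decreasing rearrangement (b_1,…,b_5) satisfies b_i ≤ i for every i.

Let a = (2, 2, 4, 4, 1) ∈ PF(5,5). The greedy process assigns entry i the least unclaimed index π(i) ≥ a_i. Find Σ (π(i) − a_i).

2

Σπ = 5·6/2 = 15 (π permutes [5]); Σa = 2+2+4+4+1 = 13; disp = 15−13 = 2.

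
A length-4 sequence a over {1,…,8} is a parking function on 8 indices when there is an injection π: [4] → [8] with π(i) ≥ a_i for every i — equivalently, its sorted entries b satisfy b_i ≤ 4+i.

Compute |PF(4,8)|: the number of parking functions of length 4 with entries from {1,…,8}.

3645

|PF(4,8)| = (8−4+1)·(8+1)^(4−1) = 5×729 = 3645
E.g. (4,5,4,3) → sorted (3,4,4,5): b_i ≤ 4+i ∀i, a PF.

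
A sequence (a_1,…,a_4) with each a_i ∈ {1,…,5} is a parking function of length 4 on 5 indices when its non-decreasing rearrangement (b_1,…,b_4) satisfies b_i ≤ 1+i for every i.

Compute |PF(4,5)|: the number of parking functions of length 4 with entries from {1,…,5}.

#PF = (6−4)·6^(4−1) = 2×216 = 432 (Pollak)
Example (1,4,2,2) → sorted (1,2,2,4): b_i ≤ 1+i ∀i, a PF.

432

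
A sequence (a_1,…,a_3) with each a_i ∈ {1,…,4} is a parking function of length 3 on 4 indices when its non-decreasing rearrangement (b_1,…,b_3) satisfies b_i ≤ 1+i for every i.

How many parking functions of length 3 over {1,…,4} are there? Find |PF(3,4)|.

50

|PF| = 2·5^2 = 2 · 25 = 50 [KW]
One tuple (1,2,3) → sorted (1,2,3): b_i ≤ 1+i ∀i, a PF.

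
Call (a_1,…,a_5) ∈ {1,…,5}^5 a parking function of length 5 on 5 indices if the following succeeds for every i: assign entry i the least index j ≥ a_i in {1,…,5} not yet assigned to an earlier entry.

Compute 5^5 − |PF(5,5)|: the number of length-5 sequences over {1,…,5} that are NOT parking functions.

Count = (5+1−5)·(5+1)^{5−1} = 1 · 1296 = 1296
E.g. (2,1,5,5,1) → sorted (1,1,2,5,5): b_4=5>4, not a PF.
5^5 − 1296 = 3125 − 1296 = 1829

1829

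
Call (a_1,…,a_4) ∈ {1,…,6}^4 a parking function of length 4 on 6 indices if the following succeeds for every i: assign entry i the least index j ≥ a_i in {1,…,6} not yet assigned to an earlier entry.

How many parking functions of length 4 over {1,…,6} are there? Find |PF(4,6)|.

#PF = (6−4+1)·(6+1)^(4−1) = 3×343 = 1029 [KW]
Check (2,2,1,2) → sorted (1,2,2,2): b_i ≤ 2+i ∀i, a PF.

1029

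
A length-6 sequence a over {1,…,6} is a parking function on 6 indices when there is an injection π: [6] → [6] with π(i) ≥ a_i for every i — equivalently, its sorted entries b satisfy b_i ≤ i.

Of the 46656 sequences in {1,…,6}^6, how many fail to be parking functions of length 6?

29849

Count = (6+1−6)·(6+1)^{6−1} = 1 · 16807 = 16807 (Pollak)
Check (6,5,5,1,3,5) → sorted (1,3,5,5,5,6): b_2=3>2, not a PF.
Total 46656; non-PF = 46656−16807 = 29849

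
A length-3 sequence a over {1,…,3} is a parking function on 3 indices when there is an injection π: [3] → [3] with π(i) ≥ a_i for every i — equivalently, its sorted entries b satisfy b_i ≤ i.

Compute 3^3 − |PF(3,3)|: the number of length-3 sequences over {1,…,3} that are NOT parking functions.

Count = (3−3+1)·(3+1)^(3−1) = 1×16 = 16 [KW]
One tuple (3,1,3) → sorted (1,3,3): b_2=3>2, not a PF.
3^3 − 16 = 27 − 16 = 11

11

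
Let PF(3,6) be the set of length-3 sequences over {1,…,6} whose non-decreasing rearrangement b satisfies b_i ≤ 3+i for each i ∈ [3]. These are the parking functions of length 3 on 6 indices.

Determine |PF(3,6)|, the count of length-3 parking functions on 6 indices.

Count = (7−3)·7^(3−1) = 4·49 = 196 (Pollak)
Example (1,1,3) → sorted (1,1,3): b_i ≤ 3+i ∀i, a PF.

196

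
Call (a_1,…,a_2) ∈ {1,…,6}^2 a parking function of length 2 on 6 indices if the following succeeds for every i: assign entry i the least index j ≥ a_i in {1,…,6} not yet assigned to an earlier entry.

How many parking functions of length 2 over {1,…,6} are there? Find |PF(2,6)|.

Count = (7−2)·7^(2−1) = 5·7 = 35 [KW]
Example (1,5) → sorted (1,5): b_i ≤ 4+i ∀i, a PF.

35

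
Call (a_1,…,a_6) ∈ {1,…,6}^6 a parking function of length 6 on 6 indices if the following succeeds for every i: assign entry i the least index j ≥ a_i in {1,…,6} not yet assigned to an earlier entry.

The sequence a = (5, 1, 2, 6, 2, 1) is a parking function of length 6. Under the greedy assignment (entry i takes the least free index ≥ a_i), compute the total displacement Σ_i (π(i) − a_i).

Σπ = 21 ({1..6} each once); Σa = 5+1+2+6+2+1 = 17; disp = 21−17 = 4.

4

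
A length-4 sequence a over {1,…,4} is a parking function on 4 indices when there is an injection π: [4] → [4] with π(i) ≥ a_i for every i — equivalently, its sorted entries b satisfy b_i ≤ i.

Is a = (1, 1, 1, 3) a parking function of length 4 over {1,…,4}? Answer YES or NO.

Sorted: b = (1, 1, 1, 3).
  b_1=1 ≤ 1
  b_2=1 ≤ 2
  b_3=1 ≤ 3
  b_4=3 ≤ 4
All bounds hold ⇒ YES

YES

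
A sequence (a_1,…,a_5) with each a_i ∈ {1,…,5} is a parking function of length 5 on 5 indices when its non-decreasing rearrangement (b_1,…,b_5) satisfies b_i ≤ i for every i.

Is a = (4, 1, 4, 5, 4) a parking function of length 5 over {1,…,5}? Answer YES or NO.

NO

Rearranged: b = (1, 4, 4, 4, 5).
  b_1=1 ≤ 1
  b_2=4 > 2
  fails at i=2 ⇒ NO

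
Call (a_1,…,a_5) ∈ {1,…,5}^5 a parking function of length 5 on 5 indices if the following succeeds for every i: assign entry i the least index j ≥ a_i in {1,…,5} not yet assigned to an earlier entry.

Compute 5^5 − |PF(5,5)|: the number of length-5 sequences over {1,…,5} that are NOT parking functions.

|PF(5,5)| = (5−5+1)·(5+1)^(5−1) = 1 · 1296 = 1296 (Konheim–Weiss)
One tuple (4,5,5,1,1) → sorted (1,1,4,5,5): b_3=4>3, not a PF.
5^5 − 1296 = 3125 − 1296 = 1829

1829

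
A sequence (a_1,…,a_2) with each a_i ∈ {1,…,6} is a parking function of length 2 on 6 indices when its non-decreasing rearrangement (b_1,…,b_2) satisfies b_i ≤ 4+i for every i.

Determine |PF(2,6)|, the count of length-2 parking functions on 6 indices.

Count = 5·7^1 = 5 · 7 = 35 (Pollak)
Example (6,4) → sorted (4,6): b_i ≤ 4+i ∀i, a PF.

35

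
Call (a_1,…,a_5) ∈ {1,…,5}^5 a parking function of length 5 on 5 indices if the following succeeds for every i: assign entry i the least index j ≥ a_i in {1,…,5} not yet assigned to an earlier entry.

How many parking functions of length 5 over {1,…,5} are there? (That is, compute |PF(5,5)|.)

|PF| = (5−5+1)·(5+1)^(5−1) = 1 · 1296 = 1296 (Pollak)
E.g. (2,2,4,1,1) → sorted (1,1,2,2,4): b_i ≤ i ∀i, a PF.

1296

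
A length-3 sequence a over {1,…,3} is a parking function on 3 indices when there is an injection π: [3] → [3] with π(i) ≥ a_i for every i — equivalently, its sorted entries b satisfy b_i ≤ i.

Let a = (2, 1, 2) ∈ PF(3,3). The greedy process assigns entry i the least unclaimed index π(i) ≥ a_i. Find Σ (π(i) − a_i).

1

Σπ = 6 ({1..3} each once); Σa = 2+1+2 = 5; disp = 6−5 = 1.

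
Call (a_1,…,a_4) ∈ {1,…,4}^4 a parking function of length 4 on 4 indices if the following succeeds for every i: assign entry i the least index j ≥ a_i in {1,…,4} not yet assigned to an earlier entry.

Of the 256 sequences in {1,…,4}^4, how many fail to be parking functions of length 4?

131

|PF(4,4)| = (4−4+1)·(4+1)^(4−1) = 1×125 = 125 (Konheim–Weiss)
Example (4,4,4,2) → sorted (2,4,4,4): b_1=2>1, not a PF.
So 256 − 125 = 131 fail.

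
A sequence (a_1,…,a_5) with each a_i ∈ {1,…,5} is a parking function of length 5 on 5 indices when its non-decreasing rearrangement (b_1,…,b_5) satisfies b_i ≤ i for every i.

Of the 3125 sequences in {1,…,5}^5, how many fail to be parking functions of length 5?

1829

#PF = (6−5)·6^(5−1) = 1×1296 = 1296 (Konheim–Weiss)
One tuple (5,5,5,2,1) → sorted (1,2,5,5,5): b_3=5>3, not a PF.
5^5 − 1296 = 3125 − 1296 = 1829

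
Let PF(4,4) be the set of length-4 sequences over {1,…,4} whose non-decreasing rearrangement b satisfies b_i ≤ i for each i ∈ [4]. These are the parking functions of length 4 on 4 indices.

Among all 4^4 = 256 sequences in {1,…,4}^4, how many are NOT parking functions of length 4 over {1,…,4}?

|PF(4,4)| = (4+1−4)·(4+1)^{4−1} = 1×125 = 125 [KW]
Check (3,2,2,4) → sorted (2,2,3,4): b_1=2>1, not a PF.
So 256 − 125 = 131 fail.

131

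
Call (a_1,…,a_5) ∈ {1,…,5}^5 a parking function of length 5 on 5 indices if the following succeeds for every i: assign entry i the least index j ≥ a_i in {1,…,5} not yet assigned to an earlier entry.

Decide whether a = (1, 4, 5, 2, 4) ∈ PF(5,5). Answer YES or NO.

NO

Rearranged: b = (1, 2, 4, 4, 5).
  b_1=1 ≤ 1
  b_2=2 ≤ 2
  b_3=4 > 3
  fails at i=3 ⇒ NO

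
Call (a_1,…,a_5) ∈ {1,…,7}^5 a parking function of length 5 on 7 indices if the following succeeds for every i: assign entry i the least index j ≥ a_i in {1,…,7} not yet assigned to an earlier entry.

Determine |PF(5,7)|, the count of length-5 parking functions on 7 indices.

#PF = (7−5+1)·(7+1)^(5−1) = 3·4096 = 12288 (Pollak)
One tuple (1,4,2,6,5) → sorted (1,2,4,5,6): b_i ≤ 2+i ∀i, a PF.

12288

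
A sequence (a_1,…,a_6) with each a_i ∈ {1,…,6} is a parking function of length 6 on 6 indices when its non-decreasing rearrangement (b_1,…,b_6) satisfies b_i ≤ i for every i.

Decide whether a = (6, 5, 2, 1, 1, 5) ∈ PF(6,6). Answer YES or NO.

NO

Order a: b = (1, 1, 2, 5, 5, 6).
  b_1=1 ≤ 1
  b_2=1 ≤ 2
  b_3=2 ≤ 3
  b_4=5 > 4
  fails at i=4 ⇒ NO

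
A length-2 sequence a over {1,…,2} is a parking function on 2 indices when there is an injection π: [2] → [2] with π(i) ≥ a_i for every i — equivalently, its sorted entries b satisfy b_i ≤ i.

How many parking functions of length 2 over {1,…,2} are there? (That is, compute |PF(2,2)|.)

|PF| = (3−2)·3^(2−1) = 1·3 = 3 (Pollak)
One tuple (2,1) → sorted (1,2): b_i ≤ i ∀i, a PF.

3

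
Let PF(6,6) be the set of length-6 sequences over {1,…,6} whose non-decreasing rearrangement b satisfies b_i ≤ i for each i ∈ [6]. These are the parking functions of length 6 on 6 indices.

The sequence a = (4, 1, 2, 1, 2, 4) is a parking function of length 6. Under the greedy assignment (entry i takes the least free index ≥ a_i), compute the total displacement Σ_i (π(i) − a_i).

Σπ = 6·7/2 = 21 (π permutes [6]); Σa = 4+1+2+1+2+4 = 14; disp = 21−14 = 7.

7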